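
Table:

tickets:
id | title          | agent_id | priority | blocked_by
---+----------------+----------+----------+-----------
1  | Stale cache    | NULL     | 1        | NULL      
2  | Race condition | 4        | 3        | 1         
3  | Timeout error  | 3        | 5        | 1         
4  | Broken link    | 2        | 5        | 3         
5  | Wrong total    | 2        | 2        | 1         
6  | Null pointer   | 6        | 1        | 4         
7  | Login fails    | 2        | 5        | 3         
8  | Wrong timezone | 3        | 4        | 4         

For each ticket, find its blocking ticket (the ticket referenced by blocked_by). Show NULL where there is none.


This is a self-join: tickets is joined to a second copy of itself, matching each row's blocked_by to another row's id. Use LEFT JOIN so rows with blocked_by=NULL are kept.
  - ticket 1 (Stale cache): blocked_by=NULL -> NULL
  - ticket 2 (Race condition): blocked_by=1 -> Stale cache
  - ticket 3 (Timeout error): blocked_by=1 -> Stale cache
  - ticket 4 (Broken link): blocked_by=3 -> Timeout error
  - ticket 5 (Wrong total): blocked_by=1 -> Stale cache
  - ticket 6 (Null pointer): blocked_by=4 -> Broken link
  - ticket 7 (Login fails): blocked_by=3 -> Timeout error
  - ticket 8 (Wrong timezone): blocked_by=4 -> Broken link

SQL:
SELECT a.title AS item, b.title AS blocked_by
FROM tickets a
LEFT JOIN tickets b ON a.blocked_by = b.id

Result:
item           | blocked_by   
---------------+--------------
Stale cache    | NULL         
Race condition | Stale cache  
Timeout error  | Stale cache  
Broken link    | Timeout error
Wrong total    | Stale cache  
Null pointer   | Broken link  
Login fails    | Timeout error
Wrong timezone | Broken link  


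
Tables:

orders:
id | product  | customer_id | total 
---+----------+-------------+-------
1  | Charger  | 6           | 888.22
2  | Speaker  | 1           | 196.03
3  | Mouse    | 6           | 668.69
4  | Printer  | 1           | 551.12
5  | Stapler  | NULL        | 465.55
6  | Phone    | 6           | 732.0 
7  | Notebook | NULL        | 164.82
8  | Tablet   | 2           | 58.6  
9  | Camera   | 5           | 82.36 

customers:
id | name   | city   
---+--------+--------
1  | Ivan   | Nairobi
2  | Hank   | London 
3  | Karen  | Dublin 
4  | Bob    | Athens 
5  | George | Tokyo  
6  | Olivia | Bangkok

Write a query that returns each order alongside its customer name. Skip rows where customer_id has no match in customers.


INNER JOIN keeps only orders rows whose customer_id matches an id in customers. Walk through each order:
  - order 1 (Charger): customer_id=6 -> matches Olivia
  - order 2 (Speaker): customer_id=1 -> matches Ivan
  - order 3 (Mouse): customer_id=6 -> matches Olivia
  - order 4 (Printer): customer_id=1 -> matches Ivan
  - order 5 (Stapler): customer_id=NULL, no match -> dropped
  - order 6 (Phone): customer_id=6 -> matches Olivia
  - order 7 (Notebook): customer_id=NULL, no match -> dropped
  - order 8 (Tablet): customer_id=2 -> matches Hank
  - order 9 (Camera): customer_id=5 -> matches George
So 2 of 9 rows are dropped.

SQL:
SELECT a.product, b.name AS customer
FROM orders a
INNER JOIN customers b ON a.customer_id = b.id

Result:
product | customer
--------+---------
Charger | Olivia  
Speaker | Ivan    
Mouse   | Olivia  
Printer | Ivan    
Phone   | Olivia  
Tablet  | Hank    
Camera  | George  


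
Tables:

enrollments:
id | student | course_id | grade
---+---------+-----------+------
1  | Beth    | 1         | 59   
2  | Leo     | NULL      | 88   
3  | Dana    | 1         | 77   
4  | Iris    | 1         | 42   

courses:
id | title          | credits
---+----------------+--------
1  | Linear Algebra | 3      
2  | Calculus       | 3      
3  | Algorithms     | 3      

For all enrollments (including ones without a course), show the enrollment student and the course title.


LEFT JOIN keeps every row from enrollments (the left table); where course_id has no match in courses, the course columns become NULL. Walk through each enrollment:
  - enrollment 1 (Beth): course_id=1 -> matches Linear Algebra
  - enrollment 2 (Leo): course_id=NULL, no match -> kept with NULL
  - enrollment 3 (Dana): course_id=1 -> matches Linear Algebra
  - enrollment 4 (Iris): course_id=1 -> matches Linear Algebra
All 4 rows appear; 1 has NULL course.

SQL:
SELECT a.student, b.title AS course
FROM enrollments a
LEFT JOIN courses b ON a.course_id = b.id

Result:
student | course        
--------+---------------
Beth    | Linear Algebra
Leo     | NULL          
Dana    | Linear Algebra
Iris    | Linear Algebra


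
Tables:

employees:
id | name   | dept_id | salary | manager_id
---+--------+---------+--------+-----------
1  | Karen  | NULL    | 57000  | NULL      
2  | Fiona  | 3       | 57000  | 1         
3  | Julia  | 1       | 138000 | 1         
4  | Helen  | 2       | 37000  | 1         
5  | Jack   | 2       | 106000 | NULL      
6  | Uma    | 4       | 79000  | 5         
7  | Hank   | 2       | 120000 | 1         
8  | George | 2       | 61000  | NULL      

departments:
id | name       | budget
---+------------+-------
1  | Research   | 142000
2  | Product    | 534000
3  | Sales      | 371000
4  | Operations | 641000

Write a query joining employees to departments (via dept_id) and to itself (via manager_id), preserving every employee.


Two LEFT JOINs from the same base table employees: one to departments via dept_id, one to employees itself via manager_id. Both are LEFT so every employee is preserved.
Match against departments:
  - employee 1 (Karen): dept_id=NULL, no match -> kept with NULL
  - employee 2 (Fiona): dept_id=3 -> matches Sales
  - employee 3 (Julia): dept_id=1 -> matches Research
  - employee 4 (Helen): dept_id=2 -> matches Product
  - employee 5 (Jack): dept_id=2 -> matches Product
  - employee 6 (Uma): dept_id=4 -> matches Operations
  - employee 7 (Hank): dept_id=2 -> matches Product
  - employee 8 (George): dept_id=2 -> matches Product
Match against employees (self):
  - employee 1 (Karen): manager_id=NULL -> NULL
  - employee 2 (Fiona): manager_id=1 -> Karen
  - employee 3 (Julia): manager_id=1 -> Karen
  - employee 4 (Helen): manager_id=1 -> Karen
  - employee 5 (Jack): manager_id=NULL -> NULL
  - employee 6 (Uma): manager_id=5 -> Jack
  - employee 7 (Hank): manager_id=1 -> Karen
  - employee 8 (George): manager_id=NULL -> NULL

SQL:
SELECT a.name, b.name AS department, c.name AS manager
FROM employees a
LEFT JOIN departments b ON a.dept_id = b.id
LEFT JOIN employees c ON a.manager_id = c.id

Result:
name   | department | manager
-------+------------+--------
Karen  | NULL       | NULL   
Fiona  | Sales      | Karen  
Julia  | Research   | Karen  
Helen  | Product    | Karen  
Jack   | Product    | NULL   
Uma    | Operations | Jack   
Hank   | Product    | Karen  
George | Product    | NULL   


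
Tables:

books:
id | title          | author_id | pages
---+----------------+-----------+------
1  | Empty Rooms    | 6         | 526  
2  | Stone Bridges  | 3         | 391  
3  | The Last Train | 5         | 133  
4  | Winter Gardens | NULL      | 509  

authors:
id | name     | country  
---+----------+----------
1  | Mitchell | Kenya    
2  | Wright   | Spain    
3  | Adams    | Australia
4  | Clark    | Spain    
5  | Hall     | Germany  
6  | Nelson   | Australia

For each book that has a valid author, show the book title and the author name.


INNER JOIN keeps only books rows whose author_id matches an id in authors. Walk through each book:
  - book 1 (Empty Rooms): author_id=6 -> matches Nelson
  - book 2 (Stone Bridges): author_id=3 -> matches Adams
  - book 3 (The Last Train): author_id=5 -> matches Hall
  - book 4 (Winter Gardens): author_id=NULL, no match -> dropped
So 1 of 4 rows is dropped.

SQL:
SELECT a.title, b.name AS author
FROM books a
INNER JOIN authors b ON a.author_id = b.id

Result:
title          | author
---------------+-------
Empty Rooms    | Nelson
Stone Bridges  | Adams 
The Last Train | Hall  


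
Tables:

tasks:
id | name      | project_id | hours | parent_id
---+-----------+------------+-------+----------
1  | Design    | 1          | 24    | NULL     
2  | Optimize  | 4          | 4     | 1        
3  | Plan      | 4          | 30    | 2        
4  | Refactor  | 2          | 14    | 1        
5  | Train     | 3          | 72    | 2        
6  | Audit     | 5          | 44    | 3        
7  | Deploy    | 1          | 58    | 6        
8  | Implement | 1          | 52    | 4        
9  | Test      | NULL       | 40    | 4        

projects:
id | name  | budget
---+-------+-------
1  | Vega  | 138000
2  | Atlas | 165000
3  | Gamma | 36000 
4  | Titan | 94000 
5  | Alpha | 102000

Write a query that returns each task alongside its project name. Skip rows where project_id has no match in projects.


INNER JOIN keeps only tasks rows whose project_id matches an id in projects. Walk through each task:
  - task 1 (Design): project_id=1 -> matches Vega
  - task 2 (Optimize): project_id=4 -> matches Titan
  - task 3 (Plan): project_id=4 -> matches Titan
  - task 4 (Refactor): project_id=2 -> matches Atlas
  - task 5 (Train): project_id=3 -> matches Gamma
  - task 6 (Audit): project_id=5 -> matches Alpha
  - task 7 (Deploy): project_id=1 -> matches Vega
  - task 8 (Implement): project_id=1 -> matches Vega
  - task 9 (Test): project_id=NULL, no match -> dropped
So 1 of 9 rows is dropped.

SQL:
SELECT a.name, b.name AS project
FROM tasks a
INNER JOIN projects b ON a.project_id = b.id

Result:
name      | project
----------+--------
Design    | Vega   
Optimize  | Titan  
Plan      | Titan  
Refactor  | Atlas  
Train     | Gamma  
Audit     | Alpha  
Deploy    | Vega   
Implement | Vega   


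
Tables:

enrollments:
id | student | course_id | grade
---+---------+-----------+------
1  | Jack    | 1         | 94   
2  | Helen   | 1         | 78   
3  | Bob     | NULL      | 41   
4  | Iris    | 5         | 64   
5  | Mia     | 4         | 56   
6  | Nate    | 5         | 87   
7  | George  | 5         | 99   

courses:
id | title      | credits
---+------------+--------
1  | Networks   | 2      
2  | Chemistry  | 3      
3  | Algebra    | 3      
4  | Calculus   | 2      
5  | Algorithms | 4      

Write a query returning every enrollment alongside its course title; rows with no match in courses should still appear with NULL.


LEFT JOIN keeps every row from enrollments (the left table); where course_id has no match in courses, the course columns become NULL. Walk through each enrollment:
  - enrollment 1 (Jack): course_id=1 -> matches Networks
  - enrollment 2 (Helen): course_id=1 -> matches Networks
  - enrollment 3 (Bob): course_id=NULL, no match -> kept with NULL
  - enrollment 4 (Iris): course_id=5 -> matches Algorithms
  - enrollment 5 (Mia): course_id=4 -> matches Calculus
  - enrollment 6 (Nate): course_id=5 -> matches Algorithms
  - enrollment 7 (George): course_id=5 -> matches Algorithms
All 7 rows appear; 1 has NULL course.

SQL:
SELECT a.student, b.title AS course
FROM enrollments a
LEFT JOIN courses b ON a.course_id = b.id

Result:
student | course    
--------+-----------
Jack    | Networks  
Helen   | Networks  
Bob     | NULL      
Iris    | Algorithms
Mia     | Calculus  
Nate    | Algorithms
George  | Algorithms


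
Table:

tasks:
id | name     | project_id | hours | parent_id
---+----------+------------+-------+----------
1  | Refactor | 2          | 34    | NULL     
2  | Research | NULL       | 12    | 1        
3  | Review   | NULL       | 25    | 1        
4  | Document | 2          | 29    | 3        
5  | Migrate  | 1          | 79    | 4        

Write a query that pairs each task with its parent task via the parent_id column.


This is a self-join: tasks is joined to a second copy of itself, matching each row's parent_id to another row's id. Use LEFT JOIN so rows with parent_id=NULL are kept.
  - task 1 (Refactor): parent_id=NULL -> NULL
  - task 2 (Research): parent_id=1 -> Refactor
  - task 3 (Review): parent_id=1 -> Refactor
  - task 4 (Document): parent_id=3 -> Review
  - task 5 (Migrate): parent_id=4 -> Document

SQL:
SELECT a.name AS item, b.name AS parent
FROM tasks a
LEFT JOIN tasks b ON a.parent_id = b.id

Result:
item     | parent  
---------+---------
Refactor | NULL    
Research | Refactor
Review   | Refactor
Document | Review  
Migrate  | Document


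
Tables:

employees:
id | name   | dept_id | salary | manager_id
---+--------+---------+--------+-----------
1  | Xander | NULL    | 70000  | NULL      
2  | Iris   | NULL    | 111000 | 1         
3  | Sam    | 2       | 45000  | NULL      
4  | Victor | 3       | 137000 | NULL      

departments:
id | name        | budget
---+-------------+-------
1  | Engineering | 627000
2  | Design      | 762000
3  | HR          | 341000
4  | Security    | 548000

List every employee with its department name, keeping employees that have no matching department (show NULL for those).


LEFT JOIN keeps every row from employees (the left table); where dept_id has no match in departments, the department columns become NULL. Walk through each employee:
  - employee 1 (Xander): dept_id=NULL, no match -> kept with NULL
  - employee 2 (Iris): dept_id=NULL, no match -> kept with NULL
  - employee 3 (Sam): dept_id=2 -> matches Design
  - employee 4 (Victor): dept_id=3 -> matches HR
All 4 rows appear; 2 have NULL department.

SQL:
SELECT a.name, b.name AS department
FROM employees a
LEFT JOIN departments b ON a.dept_id = b.id

Result:
name   | department
-------+-----------
Xander | NULL      
Iris   | NULL      
Sam    | Design    
Victor | HR        


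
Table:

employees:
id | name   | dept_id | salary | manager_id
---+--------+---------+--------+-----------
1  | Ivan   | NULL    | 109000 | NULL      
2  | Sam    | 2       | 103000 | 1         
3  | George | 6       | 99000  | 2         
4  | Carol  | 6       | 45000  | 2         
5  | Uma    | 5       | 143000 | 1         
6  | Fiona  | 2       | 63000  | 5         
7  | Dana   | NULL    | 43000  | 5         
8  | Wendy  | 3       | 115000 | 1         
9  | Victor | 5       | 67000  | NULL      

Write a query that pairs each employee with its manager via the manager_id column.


This is a self-join: employees is joined to a second copy of itself, matching each row's manager_id to another row's id. Use LEFT JOIN so rows with manager_id=NULL are kept.
  - employee 1 (Ivan): manager_id=NULL -> NULL
  - employee 2 (Sam): manager_id=1 -> Ivan
  - employee 3 (George): manager_id=2 -> Sam
  - employee 4 (Carol): manager_id=2 -> Sam
  - employee 5 (Uma): manager_id=1 -> Ivan
  - employee 6 (Fiona): manager_id=5 -> Uma
  - employee 7 (Dana): manager_id=5 -> Uma
  - employee 8 (Wendy): manager_id=1 -> Ivan
  - employee 9 (Victor): manager_id=NULL -> NULL

SQL:
SELECT a.name AS item, b.name AS manager
FROM employees a
LEFT JOIN employees b ON a.manager_id = b.id

Result:
item   | manager
-------+--------
Ivan   | NULL   
Sam    | Ivan   
George | Sam    
Carol  | Sam    
Uma    | Ivan   
Fiona  | Uma    
Dana   | Uma    
Wendy  | Ivan   
Victor | NULL   


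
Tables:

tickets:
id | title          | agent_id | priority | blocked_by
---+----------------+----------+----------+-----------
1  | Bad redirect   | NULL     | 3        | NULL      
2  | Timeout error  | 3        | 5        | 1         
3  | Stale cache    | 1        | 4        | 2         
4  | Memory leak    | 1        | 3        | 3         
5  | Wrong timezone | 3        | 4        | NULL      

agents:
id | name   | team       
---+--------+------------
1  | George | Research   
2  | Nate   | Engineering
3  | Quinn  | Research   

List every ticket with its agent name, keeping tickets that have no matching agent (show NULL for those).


LEFT JOIN keeps every row from tickets (the left table); where agent_id has no match in agents, the agent columns become NULL. Walk through each ticket:
  - ticket 1 (Bad redirect): agent_id=NULL, no match -> kept with NULL
  - ticket 2 (Timeout error): agent_id=3 -> matches Quinn
  - ticket 3 (Stale cache): agent_id=1 -> matches George
  - ticket 4 (Memory leak): agent_id=1 -> matches George
  - ticket 5 (Wrong timezone): agent_id=3 -> matches Quinn
All 5 rows appear; 1 has NULL agent.

SQL:
SELECT a.title, b.name AS agent
FROM tickets a
LEFT JOIN agents b ON a.agent_id = b.id

Result:
title          | agent 
---------------+-------
Bad redirect   | NULL  
Timeout error  | Quinn 
Stale cache    | George
Memory leak    | George
Wrong timezone | Quinn 


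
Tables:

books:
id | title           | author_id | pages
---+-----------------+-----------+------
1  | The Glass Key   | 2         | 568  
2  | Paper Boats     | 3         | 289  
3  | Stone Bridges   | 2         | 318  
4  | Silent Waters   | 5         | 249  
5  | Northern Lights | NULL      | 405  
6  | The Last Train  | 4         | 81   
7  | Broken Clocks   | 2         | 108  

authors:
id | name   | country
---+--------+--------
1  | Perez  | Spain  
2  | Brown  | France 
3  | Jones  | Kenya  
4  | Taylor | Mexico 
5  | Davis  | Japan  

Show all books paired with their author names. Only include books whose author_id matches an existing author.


INNER JOIN keeps only books rows whose author_id matches an id in authors. Walk through each book:
  - book 1 (The Glass Key): author_id=2 -> matches Brown
  - book 2 (Paper Boats): author_id=3 -> matches Jones
  - book 3 (Stone Bridges): author_id=2 -> matches Brown
  - book 4 (Silent Waters): author_id=5 -> matches Davis
  - book 5 (Northern Lights): author_id=NULL, no match -> dropped
  - book 6 (The Last Train): author_id=4 -> matches Taylor
  - book 7 (Broken Clocks): author_id=2 -> matches Brown
So 1 of 7 rows is dropped.

SQL:
SELECT a.title, b.name AS author
FROM books a
INNER JOIN authors b ON a.author_id = b.id

Result:
title          | author
---------------+-------
The Glass Key  | Brown 
Paper Boats    | Jones 
Stone Bridges  | Brown 
Silent Waters  | Davis 
The Last Train | Taylor
Broken Clocks  | Brown 


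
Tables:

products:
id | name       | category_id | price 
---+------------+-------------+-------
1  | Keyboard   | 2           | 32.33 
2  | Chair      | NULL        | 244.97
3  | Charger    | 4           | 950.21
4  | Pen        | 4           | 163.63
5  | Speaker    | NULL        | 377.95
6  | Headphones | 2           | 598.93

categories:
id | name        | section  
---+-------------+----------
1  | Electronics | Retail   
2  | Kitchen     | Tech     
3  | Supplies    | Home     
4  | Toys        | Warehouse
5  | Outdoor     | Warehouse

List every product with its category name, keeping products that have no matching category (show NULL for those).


LEFT JOIN keeps every row from products (the left table); where category_id has no match in categories, the category columns become NULL. Walk through each product:
  - product 1 (Keyboard): category_id=2 -> matches Kitchen
  - product 2 (Chair): category_id=NULL, no match -> kept with NULL
  - product 3 (Charger): category_id=4 -> matches Toys
  - product 4 (Pen): category_id=4 -> matches Toys
  - product 5 (Speaker): category_id=NULL, no match -> kept with NULL
  - product 6 (Headphones): category_id=2 -> matches Kitchen
All 6 rows appear; 2 have NULL category.

SQL:
SELECT a.name, b.name AS category
FROM products a
LEFT JOIN categories b ON a.category_id = b.id

Result:
name       | category
-----------+---------
Keyboard   | Kitchen 
Chair      | NULL    
Charger    | Toys    
Pen        | Toys    
Speaker    | NULL    
Headphones | Kitchen 


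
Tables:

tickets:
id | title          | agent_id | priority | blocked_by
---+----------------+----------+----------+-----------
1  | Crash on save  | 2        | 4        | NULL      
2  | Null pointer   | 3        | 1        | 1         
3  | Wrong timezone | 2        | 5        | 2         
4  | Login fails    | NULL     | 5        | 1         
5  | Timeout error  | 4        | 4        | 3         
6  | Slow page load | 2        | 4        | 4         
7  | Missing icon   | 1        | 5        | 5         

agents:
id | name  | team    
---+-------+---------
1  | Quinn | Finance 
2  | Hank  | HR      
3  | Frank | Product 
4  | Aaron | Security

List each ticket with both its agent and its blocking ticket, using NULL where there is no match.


Two LEFT JOINs from the same base table tickets: one to agents via agent_id, one to tickets itself via blocked_by. Both are LEFT so every ticket is preserved.
Match against agents:
  - ticket 1 (Crash on save): agent_id=2 -> matches Hank
  - ticket 2 (Null pointer): agent_id=3 -> matches Frank
  - ticket 3 (Wrong timezone): agent_id=2 -> matches Hank
  - ticket 4 (Login fails): agent_id=NULL, no match -> kept with NULL
  - ticket 5 (Timeout error): agent_id=4 -> matches Aaron
  - ticket 6 (Slow page load): agent_id=2 -> matches Hank
  - ticket 7 (Missing icon): agent_id=1 -> matches Quinn
Match against tickets (self):
  - ticket 1 (Crash on save): blocked_by=NULL -> NULL
  - ticket 2 (Null pointer): blocked_by=1 -> Crash on save
  - ticket 3 (Wrong timezone): blocked_by=2 -> Null pointer
  - ticket 4 (Login fails): blocked_by=1 -> Crash on save
  - ticket 5 (Timeout error): blocked_by=3 -> Wrong timezone
  - ticket 6 (Slow page load): blocked_by=4 -> Login fails
  - ticket 7 (Missing icon): blocked_by=5 -> Timeout error

SQL:
SELECT a.title, b.name AS agent, c.title AS blocked_by
FROM tickets a
LEFT JOIN agents b ON a.agent_id = b.id
LEFT JOIN tickets c ON a.blocked_by = c.id

Result:
title          | agent | blocked_by    
---------------+-------+---------------
Crash on save  | Hank  | NULL          
Null pointer   | Frank | Crash on save 
Wrong timezone | Hank  | Null pointer  
Login fails    | NULL  | Crash on save 
Timeout error  | Aaron | Wrong timezone
Slow page load | Hank  | Login fails   
Missing icon   | Quinn | Timeout error 


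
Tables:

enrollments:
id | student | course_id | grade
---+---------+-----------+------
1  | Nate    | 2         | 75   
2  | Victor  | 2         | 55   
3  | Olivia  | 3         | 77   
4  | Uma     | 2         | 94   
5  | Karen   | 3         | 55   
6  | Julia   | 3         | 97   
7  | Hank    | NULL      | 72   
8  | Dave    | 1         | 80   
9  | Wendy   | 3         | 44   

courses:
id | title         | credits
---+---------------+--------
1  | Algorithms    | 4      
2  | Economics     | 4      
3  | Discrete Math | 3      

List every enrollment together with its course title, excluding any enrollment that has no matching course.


INNER JOIN keeps only enrollments rows whose course_id matches an id in courses. Walk through each enrollment:
  - enrollment 1 (Nate): course_id=2 -> matches Economics
  - enrollment 2 (Victor): course_id=2 -> matches Economics
  - enrollment 3 (Olivia): course_id=3 -> matches Discrete Math
  - enrollment 4 (Uma): course_id=2 -> matches Economics
  - enrollment 5 (Karen): course_id=3 -> matches Discrete Math
  - enrollment 6 (Julia): course_id=3 -> matches Discrete Math
  - enrollment 7 (Hank): course_id=NULL, no match -> dropped
  - enrollment 8 (Dave): course_id=1 -> matches Algorithms
  - enrollment 9 (Wendy): course_id=3 -> matches Discrete Math
So 1 of 9 rows is dropped.

SQL:
SELECT a.student, b.title AS course
FROM enrollments a
INNER JOIN courses b ON a.course_id = b.id

Result:
student | course       
--------+--------------
Nate    | Economics    
Victor  | Economics    
Olivia  | Discrete Math
Uma     | Economics    
Karen   | Discrete Math
Julia   | Discrete Math
Dave    | Algorithms   
Wendy   | Discrete Math


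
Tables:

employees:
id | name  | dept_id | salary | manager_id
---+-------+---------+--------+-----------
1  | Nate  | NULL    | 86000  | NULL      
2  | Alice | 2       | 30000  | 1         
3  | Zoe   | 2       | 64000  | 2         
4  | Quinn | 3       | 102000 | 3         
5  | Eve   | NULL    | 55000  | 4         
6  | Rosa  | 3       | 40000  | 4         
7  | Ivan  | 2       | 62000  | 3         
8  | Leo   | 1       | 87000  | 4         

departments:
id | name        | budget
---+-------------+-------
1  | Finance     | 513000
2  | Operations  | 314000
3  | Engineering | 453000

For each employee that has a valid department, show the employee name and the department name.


INNER JOIN keeps only employees rows whose dept_id matches an id in departments. Walk through each employee:
  - employee 1 (Nate): dept_id=NULL, no match -> dropped
  - employee 2 (Alice): dept_id=2 -> matches Operations
  - employee 3 (Zoe): dept_id=2 -> matches Operations
  - employee 4 (Quinn): dept_id=3 -> matches Engineering
  - employee 5 (Eve): dept_id=NULL, no match -> dropped
  - employee 6 (Rosa): dept_id=3 -> matches Engineering
  - employee 7 (Ivan): dept_id=2 -> matches Operations
  - employee 8 (Leo): dept_id=1 -> matches Finance
So 2 of 8 rows are dropped.

SQL:
SELECT a.name, b.name AS department
FROM employees a
INNER JOIN departments b ON a.dept_id = b.id

Result:
name  | department 
------+------------
Alice | Operations 
Zoe   | Operations 
Quinn | Engineering
Rosa  | Engineering
Ivan  | Operations 
Leo   | Finance    


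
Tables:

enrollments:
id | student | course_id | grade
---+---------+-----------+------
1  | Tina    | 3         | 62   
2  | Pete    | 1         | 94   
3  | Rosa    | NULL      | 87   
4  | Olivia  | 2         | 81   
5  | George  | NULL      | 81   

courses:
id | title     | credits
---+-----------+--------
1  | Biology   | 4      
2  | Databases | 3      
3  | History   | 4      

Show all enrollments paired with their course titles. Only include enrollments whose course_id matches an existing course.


INNER JOIN keeps only enrollments rows whose course_id matches an id in courses. Walk through each enrollment:
  - enrollment 1 (Tina): course_id=3 -> matches History
  - enrollment 2 (Pete): course_id=1 -> matches Biology
  - enrollment 3 (Rosa): course_id=NULL, no match -> dropped
  - enrollment 4 (Olivia): course_id=2 -> matches Databases
  - enrollment 5 (George): course_id=NULL, no match -> dropped
So 2 of 5 rows are dropped.

SQL:
SELECT a.student, b.title AS course
FROM enrollments a
INNER JOIN courses b ON a.course_id = b.id

Result:
student | course   
--------+----------
Tina    | History  
Pete    | Biology  
Olivia  | Databases


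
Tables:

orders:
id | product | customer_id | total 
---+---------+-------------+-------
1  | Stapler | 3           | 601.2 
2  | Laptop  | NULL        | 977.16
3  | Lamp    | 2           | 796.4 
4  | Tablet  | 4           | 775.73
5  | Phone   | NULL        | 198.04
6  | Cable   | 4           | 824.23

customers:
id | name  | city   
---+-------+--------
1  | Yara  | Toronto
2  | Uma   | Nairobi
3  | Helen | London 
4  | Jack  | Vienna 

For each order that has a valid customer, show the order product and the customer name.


INNER JOIN keeps only orders rows whose customer_id matches an id in customers. Walk through each order:
  - order 1 (Stapler): customer_id=3 -> matches Helen
  - order 2 (Laptop): customer_id=NULL, no match -> dropped
  - order 3 (Lamp): customer_id=2 -> matches Uma
  - order 4 (Tablet): customer_id=4 -> matches Jack
  - order 5 (Phone): customer_id=NULL, no match -> dropped
  - order 6 (Cable): customer_id=4 -> matches Jack
So 2 of 6 rows are dropped.

SQL:
SELECT a.product, b.name AS customer
FROM orders a
INNER JOIN customers b ON a.customer_id = b.id

Result:
product | customer
--------+---------
Stapler | Helen   
Lamp    | Uma     
Tablet  | Jack    
Cable   | Jack    


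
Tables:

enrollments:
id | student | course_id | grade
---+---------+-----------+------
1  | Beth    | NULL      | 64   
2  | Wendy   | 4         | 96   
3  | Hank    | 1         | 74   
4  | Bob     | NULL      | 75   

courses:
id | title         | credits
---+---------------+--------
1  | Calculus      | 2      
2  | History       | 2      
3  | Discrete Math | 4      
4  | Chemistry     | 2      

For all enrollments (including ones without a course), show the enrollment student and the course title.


LEFT JOIN keeps every row from enrollments (the left table); where course_id has no match in courses, the course columns become NULL. Walk through each enrollment:
  - enrollment 1 (Beth): course_id=NULL, no match -> kept with NULL
  - enrollment 2 (Wendy): course_id=4 -> matches Chemistry
  - enrollment 3 (Hank): course_id=1 -> matches Calculus
  - enrollment 4 (Bob): course_id=NULL, no match -> kept with NULL
All 4 rows appear; 2 have NULL course.

SQL:
SELECT a.student, b.title AS course
FROM enrollments a
LEFT JOIN courses b ON a.course_id = b.id

Result:
student | course   
--------+----------
Beth    | NULL     
Wendy   | Chemistry
Hank    | Calculus 
Bob     | NULL     


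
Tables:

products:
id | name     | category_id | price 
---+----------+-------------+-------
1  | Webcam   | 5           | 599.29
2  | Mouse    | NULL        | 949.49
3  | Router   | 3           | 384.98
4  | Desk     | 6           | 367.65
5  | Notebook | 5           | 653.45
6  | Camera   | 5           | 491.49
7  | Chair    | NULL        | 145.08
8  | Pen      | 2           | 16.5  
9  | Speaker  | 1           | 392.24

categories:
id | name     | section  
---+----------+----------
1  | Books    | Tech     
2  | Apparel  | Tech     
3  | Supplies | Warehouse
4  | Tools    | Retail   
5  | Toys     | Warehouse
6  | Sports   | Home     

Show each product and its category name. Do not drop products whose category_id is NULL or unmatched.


LEFT JOIN keeps every row from products (the left table); where category_id has no match in categories, the category columns become NULL. Walk through each product:
  - product 1 (Webcam): category_id=5 -> matches Toys
  - product 2 (Mouse): category_id=NULL, no match -> kept with NULL
  - product 3 (Router): category_id=3 -> matches Supplies
  - product 4 (Desk): category_id=6 -> matches Sports
  - product 5 (Notebook): category_id=5 -> matches Toys
  - product 6 (Camera): category_id=5 -> matches Toys
  - product 7 (Chair): category_id=NULL, no match -> kept with NULL
  - product 8 (Pen): category_id=2 -> matches Apparel
  - product 9 (Speaker): category_id=1 -> matches Books
All 9 rows appear; 2 have NULL category.

SQL:
SELECT a.name, b.name AS category
FROM products a
LEFT JOIN categories b ON a.category_id = b.id

Result:
name     | category
---------+---------
Webcam   | Toys    
Mouse    | NULL    
Router   | Supplies
Desk     | Sports  
Notebook | Toys    
Camera   | Toys    
Chair    | NULL    
Pen      | Apparel 
Speaker  | Books   


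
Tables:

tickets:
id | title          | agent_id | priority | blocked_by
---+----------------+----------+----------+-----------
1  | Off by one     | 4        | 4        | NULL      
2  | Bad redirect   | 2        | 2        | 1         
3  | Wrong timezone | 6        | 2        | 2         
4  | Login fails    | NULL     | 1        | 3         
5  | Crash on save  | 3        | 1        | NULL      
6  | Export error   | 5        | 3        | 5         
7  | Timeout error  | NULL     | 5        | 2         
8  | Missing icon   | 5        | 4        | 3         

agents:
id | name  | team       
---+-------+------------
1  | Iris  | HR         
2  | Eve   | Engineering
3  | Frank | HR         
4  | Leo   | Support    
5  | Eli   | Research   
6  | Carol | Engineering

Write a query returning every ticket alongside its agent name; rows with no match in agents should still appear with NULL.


LEFT JOIN keeps every row from tickets (the left table); where agent_id has no match in agents, the agent columns become NULL. Walk through each ticket:
  - ticket 1 (Off by one): agent_id=4 -> matches Leo
  - ticket 2 (Bad redirect): agent_id=2 -> matches Eve
  - ticket 3 (Wrong timezone): agent_id=6 -> matches Carol
  - ticket 4 (Login fails): agent_id=NULL, no match -> kept with NULL
  - ticket 5 (Crash on save): agent_id=3 -> matches Frank
  - ticket 6 (Export error): agent_id=5 -> matches Eli
  - ticket 7 (Timeout error): agent_id=NULL, no match -> kept with NULL
  - ticket 8 (Missing icon): agent_id=5 -> matches Eli
All 8 rows appear; 2 have NULL agent.

SQL:
SELECT a.title, b.name AS agent
FROM tickets a
LEFT JOIN agents b ON a.agent_id = b.id

Result:
title          | agent
---------------+------
Off by one     | Leo  
Bad redirect   | Eve  
Wrong timezone | Carol
Login fails    | NULL 
Crash on save  | Frank
Export error   | Eli  
Timeout error  | NULL 
Missing icon   | Eli  


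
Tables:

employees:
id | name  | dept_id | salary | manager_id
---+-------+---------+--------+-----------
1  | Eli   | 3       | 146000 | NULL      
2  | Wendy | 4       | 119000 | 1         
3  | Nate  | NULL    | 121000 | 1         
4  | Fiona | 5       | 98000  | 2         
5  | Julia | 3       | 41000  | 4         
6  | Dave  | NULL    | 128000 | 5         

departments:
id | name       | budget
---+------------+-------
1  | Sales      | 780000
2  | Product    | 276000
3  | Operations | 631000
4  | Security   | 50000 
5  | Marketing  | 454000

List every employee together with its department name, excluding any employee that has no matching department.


INNER JOIN keeps only employees rows whose dept_id matches an id in departments. Walk through each employee:
  - employee 1 (Eli): dept_id=3 -> matches Operations
  - employee 2 (Wendy): dept_id=4 -> matches Security
  - employee 3 (Nate): dept_id=NULL, no match -> dropped
  - employee 4 (Fiona): dept_id=5 -> matches Marketing
  - employee 5 (Julia): dept_id=3 -> matches Operations
  - employee 6 (Dave): dept_id=NULL, no match -> dropped
So 2 of 6 rows are dropped.

SQL:
SELECT a.name, b.name AS department
FROM employees a
INNER JOIN departments b ON a.dept_id = b.id

Result:
name  | department
------+-----------
Eli   | Operations
Wendy | Security  
Fiona | Marketing 
Julia | Operations


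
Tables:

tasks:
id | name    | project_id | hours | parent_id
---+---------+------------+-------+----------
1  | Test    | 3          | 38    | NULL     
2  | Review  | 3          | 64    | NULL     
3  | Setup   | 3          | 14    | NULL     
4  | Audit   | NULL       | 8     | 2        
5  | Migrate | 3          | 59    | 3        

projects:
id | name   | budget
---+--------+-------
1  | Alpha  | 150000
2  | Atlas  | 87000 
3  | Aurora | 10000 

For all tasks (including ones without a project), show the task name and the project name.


LEFT JOIN keeps every row from tasks (the left table); where project_id has no match in projects, the project columns become NULL. Walk through each task:
  - task 1 (Test): project_id=3 -> matches Aurora
  - task 2 (Review): project_id=3 -> matches Aurora
  - task 3 (Setup): project_id=3 -> matches Aurora
  - task 4 (Audit): project_id=NULL, no match -> kept with NULL
  - task 5 (Migrate): project_id=3 -> matches Aurora
All 5 rows appear; 1 has NULL project.

SQL:
SELECT a.name, b.name AS project
FROM tasks a
LEFT JOIN projects b ON a.project_id = b.id

Result:
name    | project
--------+--------
Test    | Aurora 
Review  | Aurora 
Setup   | Aurora 
Audit   | NULL   
Migrate | Aurora 


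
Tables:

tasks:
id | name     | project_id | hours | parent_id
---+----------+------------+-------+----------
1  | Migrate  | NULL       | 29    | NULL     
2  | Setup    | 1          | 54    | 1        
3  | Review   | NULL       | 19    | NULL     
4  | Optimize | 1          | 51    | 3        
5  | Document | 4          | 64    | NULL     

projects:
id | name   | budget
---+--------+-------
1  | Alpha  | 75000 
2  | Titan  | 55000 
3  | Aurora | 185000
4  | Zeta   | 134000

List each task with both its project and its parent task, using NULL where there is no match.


Two LEFT JOINs from the same base table tasks: one to projects via project_id, one to tasks itself via parent_id. Both are LEFT so every task is preserved.
Match against projects:
  - task 1 (Migrate): project_id=NULL, no match -> kept with NULL
  - task 2 (Setup): project_id=1 -> matches Alpha
  - task 3 (Review): project_id=NULL, no match -> kept with NULL
  - task 4 (Optimize): project_id=1 -> matches Alpha
  - task 5 (Document): project_id=4 -> matches Zeta
Match against tasks (self):
  - task 1 (Migrate): parent_id=NULL -> NULL
  - task 2 (Setup): parent_id=1 -> Migrate
  - task 3 (Review): parent_id=NULL -> NULL
  - task 4 (Optimize): parent_id=3 -> Review
  - task 5 (Document): parent_id=NULL -> NULL

SQL:
SELECT a.name, b.name AS project, c.name AS parent
FROM tasks a
LEFT JOIN projects b ON a.project_id = b.id
LEFT JOIN tasks c ON a.parent_id = c.id

Result:
name     | project | parent 
---------+---------+--------
Migrate  | NULL    | NULL   
Setup    | Alpha   | Migrate
Review   | NULL    | NULL   
Optimize | Alpha   | Review 
Document | Zeta    | NULL   


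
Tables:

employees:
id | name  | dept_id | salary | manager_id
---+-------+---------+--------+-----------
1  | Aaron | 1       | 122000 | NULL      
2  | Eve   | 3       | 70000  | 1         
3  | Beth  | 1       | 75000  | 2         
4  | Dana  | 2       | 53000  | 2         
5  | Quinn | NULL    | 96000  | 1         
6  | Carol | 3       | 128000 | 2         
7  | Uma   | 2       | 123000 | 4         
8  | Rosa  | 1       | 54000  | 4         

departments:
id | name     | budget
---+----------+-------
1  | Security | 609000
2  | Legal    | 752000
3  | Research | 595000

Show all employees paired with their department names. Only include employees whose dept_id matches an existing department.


INNER JOIN keeps only employees rows whose dept_id matches an id in departments. Walk through each employee:
  - employee 1 (Aaron): dept_id=1 -> matches Security
  - employee 2 (Eve): dept_id=3 -> matches Research
  - employee 3 (Beth): dept_id=1 -> matches Security
  - employee 4 (Dana): dept_id=2 -> matches Legal
  - employee 5 (Quinn): dept_id=NULL, no match -> dropped
  - employee 6 (Carol): dept_id=3 -> matches Research
  - employee 7 (Uma): dept_id=2 -> matches Legal
  - employee 8 (Rosa): dept_id=1 -> matches Security
So 1 of 8 rows is dropped.

SQL:
SELECT a.name, b.name AS department
FROM employees a
INNER JOIN departments b ON a.dept_id = b.id

Result:
name  | department
------+-----------
Aaron | Security  
Eve   | Research  
Beth  | Security  
Dana  | Legal     
Carol | Research  
Uma   | Legal     
Rosa  | Security  


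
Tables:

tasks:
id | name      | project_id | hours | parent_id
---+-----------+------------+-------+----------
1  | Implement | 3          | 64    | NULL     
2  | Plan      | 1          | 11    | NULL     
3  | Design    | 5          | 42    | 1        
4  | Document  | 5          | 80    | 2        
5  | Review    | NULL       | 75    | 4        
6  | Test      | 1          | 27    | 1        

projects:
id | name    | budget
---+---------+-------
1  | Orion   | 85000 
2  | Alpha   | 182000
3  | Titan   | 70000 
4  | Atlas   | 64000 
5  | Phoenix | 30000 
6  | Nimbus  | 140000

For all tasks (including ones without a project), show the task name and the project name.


LEFT JOIN keeps every row from tasks (the left table); where project_id has no match in projects, the project columns become NULL. Walk through each task:
  - task 1 (Implement): project_id=3 -> matches Titan
  - task 2 (Plan): project_id=1 -> matches Orion
  - task 3 (Design): project_id=5 -> matches Phoenix
  - task 4 (Document): project_id=5 -> matches Phoenix
  - task 5 (Review): project_id=NULL, no match -> kept with NULL
  - task 6 (Test): project_id=1 -> matches Orion
All 6 rows appear; 1 has NULL project.

SQL:
SELECT a.name, b.name AS project
FROM tasks a
LEFT JOIN projects b ON a.project_id = b.id

Result:
name      | project
----------+--------
Implement | Titan  
Plan      | Orion  
Design    | Phoenix
Document  | Phoenix
Review    | NULL   
Test      | Orion  


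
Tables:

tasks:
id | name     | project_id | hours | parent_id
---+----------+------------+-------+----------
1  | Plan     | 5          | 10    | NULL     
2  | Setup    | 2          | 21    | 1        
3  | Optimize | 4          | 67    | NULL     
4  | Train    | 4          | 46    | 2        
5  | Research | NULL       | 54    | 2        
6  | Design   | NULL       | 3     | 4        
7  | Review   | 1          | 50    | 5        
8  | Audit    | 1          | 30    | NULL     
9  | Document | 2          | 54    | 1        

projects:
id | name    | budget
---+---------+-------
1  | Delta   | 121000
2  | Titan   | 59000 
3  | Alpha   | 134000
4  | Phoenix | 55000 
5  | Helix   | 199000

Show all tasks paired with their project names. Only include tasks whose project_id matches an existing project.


INNER JOIN keeps only tasks rows whose project_id matches an id in projects. Walk through each task:
  - task 1 (Plan): project_id=5 -> matches Helix
  - task 2 (Setup): project_id=2 -> matches Titan
  - task 3 (Optimize): project_id=4 -> matches Phoenix
  - task 4 (Train): project_id=4 -> matches Phoenix
  - task 5 (Research): project_id=NULL, no match -> dropped
  - task 6 (Design): project_id=NULL, no match -> dropped
  - task 7 (Review): project_id=1 -> matches Delta
  - task 8 (Audit): project_id=1 -> matches Delta
  - task 9 (Document): project_id=2 -> matches Titan
So 2 of 9 rows are dropped.

SQL:
SELECT a.name, b.name AS project
FROM tasks a
INNER JOIN projects b ON a.project_id = b.id

Result:
name     | project
---------+--------
Plan     | Helix  
Setup    | Titan  
Optimize | Phoenix
Train    | Phoenix
Review   | Delta  
Audit    | Delta  
Document | Titan  
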